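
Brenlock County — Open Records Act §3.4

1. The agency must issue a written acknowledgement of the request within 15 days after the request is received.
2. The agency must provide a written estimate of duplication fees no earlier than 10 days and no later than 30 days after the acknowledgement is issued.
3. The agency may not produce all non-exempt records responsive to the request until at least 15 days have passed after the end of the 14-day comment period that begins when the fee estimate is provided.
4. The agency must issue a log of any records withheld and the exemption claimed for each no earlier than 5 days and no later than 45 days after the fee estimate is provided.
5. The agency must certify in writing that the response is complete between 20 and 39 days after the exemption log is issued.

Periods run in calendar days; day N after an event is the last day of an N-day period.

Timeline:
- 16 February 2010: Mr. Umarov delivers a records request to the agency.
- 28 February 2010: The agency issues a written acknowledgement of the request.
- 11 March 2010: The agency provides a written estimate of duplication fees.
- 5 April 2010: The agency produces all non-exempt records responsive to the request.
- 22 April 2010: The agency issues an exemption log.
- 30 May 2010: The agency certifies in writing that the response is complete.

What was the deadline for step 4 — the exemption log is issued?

Step 4 runs from 11 March 2010, when the fee estimate is provided. The window is 5–45 days after 11 March 2010; it closes on 25 April 2010.

25 April 2010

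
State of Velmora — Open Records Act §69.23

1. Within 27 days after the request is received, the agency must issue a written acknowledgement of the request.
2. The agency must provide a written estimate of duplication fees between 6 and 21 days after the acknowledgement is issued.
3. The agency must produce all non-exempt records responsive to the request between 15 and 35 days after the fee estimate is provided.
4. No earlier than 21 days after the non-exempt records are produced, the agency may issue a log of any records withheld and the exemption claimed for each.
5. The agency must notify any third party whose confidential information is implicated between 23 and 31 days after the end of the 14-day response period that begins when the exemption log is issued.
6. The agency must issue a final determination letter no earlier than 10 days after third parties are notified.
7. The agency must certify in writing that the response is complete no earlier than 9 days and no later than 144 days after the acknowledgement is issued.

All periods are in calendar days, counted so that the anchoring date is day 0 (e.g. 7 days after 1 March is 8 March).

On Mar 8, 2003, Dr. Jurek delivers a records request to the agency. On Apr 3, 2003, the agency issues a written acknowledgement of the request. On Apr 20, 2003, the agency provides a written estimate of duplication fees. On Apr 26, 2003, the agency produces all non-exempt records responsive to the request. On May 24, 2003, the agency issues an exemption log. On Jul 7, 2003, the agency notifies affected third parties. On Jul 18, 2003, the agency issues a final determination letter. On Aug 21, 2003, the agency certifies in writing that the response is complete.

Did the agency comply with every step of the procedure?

Step 1: 27 days after Mar 8, 2003 (when the request is received) is Apr 4, 2003; Apr 3, 2003 is within that limit.
Step 2: the window is 6–21 days after Apr 3, 2003 (when the acknowledgement is issued), so Apr 9, 2003 through Apr 24, 2003; done Apr 20, 2003 — within the window.
Step 3: the window is 15–35 days after Apr 20, 2003 (when the fee estimate is provided), so May 5, 2003 through May 25, 2003; Apr 26, 2003 is 9 days too early.
That is the first point of non-compliance.

No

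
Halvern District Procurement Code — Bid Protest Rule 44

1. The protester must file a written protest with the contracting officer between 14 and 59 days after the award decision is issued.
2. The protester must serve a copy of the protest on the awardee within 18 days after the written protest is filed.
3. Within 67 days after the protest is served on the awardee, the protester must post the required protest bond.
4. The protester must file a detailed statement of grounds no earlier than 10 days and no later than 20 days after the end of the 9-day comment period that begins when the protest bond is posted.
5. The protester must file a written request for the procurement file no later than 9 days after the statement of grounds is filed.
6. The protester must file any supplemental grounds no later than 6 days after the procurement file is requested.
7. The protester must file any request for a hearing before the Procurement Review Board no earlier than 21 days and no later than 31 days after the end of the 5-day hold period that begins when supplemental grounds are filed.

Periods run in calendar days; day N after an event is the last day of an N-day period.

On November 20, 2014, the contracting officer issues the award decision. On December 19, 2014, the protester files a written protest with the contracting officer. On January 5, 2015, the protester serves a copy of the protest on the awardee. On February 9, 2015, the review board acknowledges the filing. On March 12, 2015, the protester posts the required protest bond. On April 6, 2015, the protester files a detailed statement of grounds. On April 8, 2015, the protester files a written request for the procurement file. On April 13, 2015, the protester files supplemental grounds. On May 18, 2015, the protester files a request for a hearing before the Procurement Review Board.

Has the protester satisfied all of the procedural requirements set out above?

Yes

Step 1 — 14 and 59 days from November 20, 2014 (when the award decision is issued) are December 4, 2014 and January 18, 2015 respectively; done December 19, 2014 — within the window.
Step 2 — counting 18 days from December 19, 2014 (when the written protest is filed) gives a deadline of January 6, 2015; completed January 5, 2015, before the deadline.
Step 3 — counting 67 days from January 5, 2015 (when the protest is served on the awardee) gives a deadline of March 13, 2015; completed March 12, 2015, before the deadline.
Step 4 — 10 and 20 days from March 21, 2015 (end of the 9-day comment period, which began when the protest bond is posted on March 12, 2015) are March 31, 2015 and April 10, 2015 respectively; done April 6, 2015, which is between those dates.
Step 5 — counting 9 days from April 6, 2015 (when the statement of grounds is filed) gives a deadline of April 15, 2015; completed April 8, 2015, before the deadline.
Step 6 — counting 6 days from April 8, 2015 (when the procurement file is requested) gives a deadline of April 14, 2015; done April 13, 2015 — timely.
Step 7 — 21 and 31 days from April 18, 2015 (end of the 5-day hold period, which began when supplemental grounds are filed on April 13, 2015) are May 9, 2015 and May 19, 2015 respectively; done May 18, 2015 — within the window.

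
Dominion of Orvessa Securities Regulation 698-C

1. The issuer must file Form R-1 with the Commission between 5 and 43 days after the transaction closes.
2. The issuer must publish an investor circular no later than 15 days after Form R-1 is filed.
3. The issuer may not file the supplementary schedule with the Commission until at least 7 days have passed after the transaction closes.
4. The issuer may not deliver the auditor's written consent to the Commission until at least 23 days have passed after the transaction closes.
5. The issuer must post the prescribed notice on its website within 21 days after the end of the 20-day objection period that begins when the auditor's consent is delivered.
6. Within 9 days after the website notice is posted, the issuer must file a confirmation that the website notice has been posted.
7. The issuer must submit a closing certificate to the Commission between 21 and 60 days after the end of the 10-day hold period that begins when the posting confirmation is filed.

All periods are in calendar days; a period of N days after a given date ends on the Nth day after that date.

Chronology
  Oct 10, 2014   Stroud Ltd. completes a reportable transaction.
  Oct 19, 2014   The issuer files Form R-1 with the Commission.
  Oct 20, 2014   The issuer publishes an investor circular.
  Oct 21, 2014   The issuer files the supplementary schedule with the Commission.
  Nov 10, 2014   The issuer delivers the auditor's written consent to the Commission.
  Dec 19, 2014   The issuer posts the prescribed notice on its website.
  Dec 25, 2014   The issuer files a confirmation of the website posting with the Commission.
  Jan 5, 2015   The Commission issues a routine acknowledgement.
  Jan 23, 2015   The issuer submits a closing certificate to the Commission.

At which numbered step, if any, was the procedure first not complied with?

Step 7

(1) the permitted window runs from Oct 10, 2014 + 5 = Oct 15, 2014 to Oct 10, 2014 + 43 = Nov 22, 2014; Oct 19, 2014 falls inside that range.
(2) due by Oct 19, 2014 + 15 days = Nov 3, 2014; completed Oct 20, 2014, before the deadline.
(3) permitted from Oct 10, 2014 + 7 days = Oct 17, 2014 onward; done Oct 21, 2014, after the minimum wait.
(4) permitted from Oct 10, 2014 + 23 days = Nov 2, 2014 onward; done Nov 10, 2014, after the minimum wait.
(5) due by Nov 30, 2014 + 21 days = Dec 21, 2014; done Dec 19, 2014 — timely.
(6) due by Dec 19, 2014 + 9 days = Dec 28, 2014; completed Dec 25, 2014, before the deadline.
(7) the permitted window runs from Jan 4, 2015 + 21 = Jan 25, 2015 to Jan 4, 2015 + 60 = Mar 5, 2015; Jan 23, 2015 is 2 days too early.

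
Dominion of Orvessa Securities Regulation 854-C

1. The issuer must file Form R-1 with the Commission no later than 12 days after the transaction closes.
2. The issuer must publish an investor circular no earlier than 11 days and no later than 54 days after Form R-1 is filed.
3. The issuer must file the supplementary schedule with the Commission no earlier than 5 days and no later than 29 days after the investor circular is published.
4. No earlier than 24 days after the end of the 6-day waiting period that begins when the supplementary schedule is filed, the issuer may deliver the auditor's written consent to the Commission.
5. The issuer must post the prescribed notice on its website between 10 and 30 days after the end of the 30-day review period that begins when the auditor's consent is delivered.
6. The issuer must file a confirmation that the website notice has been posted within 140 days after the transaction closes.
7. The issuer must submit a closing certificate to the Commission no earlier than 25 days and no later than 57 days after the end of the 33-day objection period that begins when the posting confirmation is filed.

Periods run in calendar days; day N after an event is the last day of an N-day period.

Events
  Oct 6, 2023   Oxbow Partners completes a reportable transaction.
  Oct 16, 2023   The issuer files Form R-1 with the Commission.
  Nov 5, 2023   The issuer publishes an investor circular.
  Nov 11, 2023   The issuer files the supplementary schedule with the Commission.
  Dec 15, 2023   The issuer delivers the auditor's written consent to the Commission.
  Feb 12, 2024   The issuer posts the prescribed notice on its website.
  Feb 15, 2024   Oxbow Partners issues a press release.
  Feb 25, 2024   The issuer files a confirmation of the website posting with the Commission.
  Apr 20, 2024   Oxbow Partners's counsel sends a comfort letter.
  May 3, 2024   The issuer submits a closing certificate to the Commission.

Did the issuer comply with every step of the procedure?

No

(1) due by Oct 6, 2023 + 12 days = Oct 18, 2023; done Oct 16, 2023 — timely.
(2) the permitted window runs from Oct 16, 2023 + 11 = Oct 27, 2023 to Oct 16, 2023 + 54 = Dec 9, 2023; done Nov 5, 2023 — within the window.
(3) the permitted window runs from Nov 5, 2023 + 5 = Nov 10, 2023 to Nov 5, 2023 + 29 = Dec 4, 2023; done Nov 11, 2023, which is between those dates.
(4) permitted from Nov 17, 2023 + 24 days = Dec 11, 2023 onward; done Dec 15, 2023, after the minimum wait.
(5) the permitted window runs from Jan 14, 2024 + 10 = Jan 24, 2024 to Jan 14, 2024 + 30 = Feb 13, 2024; Feb 12, 2024 falls inside that range.
(6) due by Oct 6, 2023 + 140 days = Feb 23, 2024; Feb 25, 2024 misses that deadline by 2 days.
The analysis stops there.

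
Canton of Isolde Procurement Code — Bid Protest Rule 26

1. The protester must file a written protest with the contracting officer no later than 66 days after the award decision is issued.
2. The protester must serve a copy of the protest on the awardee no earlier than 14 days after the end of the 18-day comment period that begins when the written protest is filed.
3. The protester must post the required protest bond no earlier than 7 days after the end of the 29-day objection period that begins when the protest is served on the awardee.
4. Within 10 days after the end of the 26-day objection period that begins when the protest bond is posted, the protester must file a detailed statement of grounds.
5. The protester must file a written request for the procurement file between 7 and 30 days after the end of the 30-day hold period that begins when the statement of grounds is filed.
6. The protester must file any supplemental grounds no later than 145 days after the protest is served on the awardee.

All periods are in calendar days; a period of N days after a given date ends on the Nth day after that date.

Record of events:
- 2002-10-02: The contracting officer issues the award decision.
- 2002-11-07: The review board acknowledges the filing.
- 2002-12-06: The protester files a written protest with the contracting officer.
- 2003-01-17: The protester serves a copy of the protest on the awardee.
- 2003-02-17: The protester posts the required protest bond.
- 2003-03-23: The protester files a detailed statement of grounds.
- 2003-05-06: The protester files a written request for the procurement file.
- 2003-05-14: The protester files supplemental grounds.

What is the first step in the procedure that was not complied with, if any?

Step 3

Step 1: 66 days after 2002-10-02 (when the award decision is issued) is 2002-12-07; completed 2002-12-06, before the deadline.
Step 2: the earliest permitted date is 14 days after 2002-12-24 (end of the 18-day comment period, which began when the written protest is filed on 2002-12-06), i.e. 2003-01-07; 2003-01-17 is on or after that date.
Step 3: the earliest permitted date is 7 days after 2003-02-15 (end of the 29-day objection period, which began when the protest is served on the awardee on 2003-01-17), i.e. 2003-02-22; done 2003-02-17 — 5 days too early.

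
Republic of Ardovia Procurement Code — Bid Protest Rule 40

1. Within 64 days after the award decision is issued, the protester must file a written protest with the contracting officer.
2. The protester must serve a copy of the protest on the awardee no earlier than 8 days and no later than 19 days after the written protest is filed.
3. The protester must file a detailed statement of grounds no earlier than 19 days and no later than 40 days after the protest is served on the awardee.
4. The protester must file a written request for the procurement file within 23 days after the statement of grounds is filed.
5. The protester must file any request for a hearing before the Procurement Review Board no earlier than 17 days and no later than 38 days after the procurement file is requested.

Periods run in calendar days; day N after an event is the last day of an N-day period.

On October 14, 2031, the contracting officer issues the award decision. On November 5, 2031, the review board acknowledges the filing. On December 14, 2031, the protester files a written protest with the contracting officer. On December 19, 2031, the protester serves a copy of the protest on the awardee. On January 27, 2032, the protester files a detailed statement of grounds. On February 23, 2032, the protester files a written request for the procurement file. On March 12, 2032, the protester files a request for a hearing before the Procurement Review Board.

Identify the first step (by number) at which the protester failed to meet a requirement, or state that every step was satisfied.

(1) due by October 14, 2031 + 64 days = December 17, 2031; completed December 14, 2031, before the deadline.
(2) the permitted window runs from December 14, 2031 + 8 = December 22, 2031 to December 14, 2031 + 19 = January 2, 2032; done December 19, 2031 — 3 days before the window opened.

Step 2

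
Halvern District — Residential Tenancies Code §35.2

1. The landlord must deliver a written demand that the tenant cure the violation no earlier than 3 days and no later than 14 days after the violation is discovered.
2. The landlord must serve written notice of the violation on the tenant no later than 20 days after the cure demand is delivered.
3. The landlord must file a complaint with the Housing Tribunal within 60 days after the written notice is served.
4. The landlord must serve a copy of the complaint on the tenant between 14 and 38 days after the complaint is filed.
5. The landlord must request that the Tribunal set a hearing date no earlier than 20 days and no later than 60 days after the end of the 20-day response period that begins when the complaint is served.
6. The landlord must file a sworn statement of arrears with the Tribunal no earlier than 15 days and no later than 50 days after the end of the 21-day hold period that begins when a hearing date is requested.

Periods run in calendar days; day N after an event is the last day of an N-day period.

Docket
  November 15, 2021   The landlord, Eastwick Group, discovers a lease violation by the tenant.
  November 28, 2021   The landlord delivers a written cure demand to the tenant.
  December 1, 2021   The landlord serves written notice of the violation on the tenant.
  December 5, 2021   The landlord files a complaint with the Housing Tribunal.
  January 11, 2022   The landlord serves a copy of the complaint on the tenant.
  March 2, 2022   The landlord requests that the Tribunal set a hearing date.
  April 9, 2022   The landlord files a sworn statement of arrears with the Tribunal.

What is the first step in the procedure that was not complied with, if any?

None — every step was satisfied

(1) the permitted window runs from November 15, 2021 + 3 = November 18, 2021 to November 15, 2021 + 14 = November 29, 2021; done November 28, 2021, which is between those dates.
(2) due by November 28, 2021 + 20 days = December 18, 2021; December 1, 2021 is within that limit.
(3) due by December 1, 2021 + 60 days = January 30, 2022; December 5, 2021 is within that limit.
(4) the permitted window runs from December 5, 2021 + 14 = December 19, 2021 to December 5, 2021 + 38 = January 12, 2022; January 11, 2022 falls inside that range.
(5) the permitted window runs from January 31, 2022 + 20 = February 20, 2022 to January 31, 2022 + 60 = April 1, 2022; done March 2, 2022, which is between those dates.
(6) the permitted window runs from March 23, 2022 + 15 = April 7, 2022 to March 23, 2022 + 50 = May 12, 2022; April 9, 2022 falls inside that range.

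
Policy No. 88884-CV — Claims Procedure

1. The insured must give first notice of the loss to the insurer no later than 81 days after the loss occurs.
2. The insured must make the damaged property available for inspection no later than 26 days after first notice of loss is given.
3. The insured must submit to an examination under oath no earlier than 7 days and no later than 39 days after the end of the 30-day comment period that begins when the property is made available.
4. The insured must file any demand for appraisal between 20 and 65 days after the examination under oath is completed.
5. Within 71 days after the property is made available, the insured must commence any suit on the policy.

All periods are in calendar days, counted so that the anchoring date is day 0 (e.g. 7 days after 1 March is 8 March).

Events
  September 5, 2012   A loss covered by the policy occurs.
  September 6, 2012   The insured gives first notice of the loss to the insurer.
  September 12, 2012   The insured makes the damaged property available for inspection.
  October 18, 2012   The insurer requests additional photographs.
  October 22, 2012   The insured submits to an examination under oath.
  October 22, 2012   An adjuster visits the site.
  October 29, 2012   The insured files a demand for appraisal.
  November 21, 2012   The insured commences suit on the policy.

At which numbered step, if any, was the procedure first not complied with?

Step 4

Step 1: 81 days after September 5, 2012 (when the loss occurs) is November 25, 2012; completed September 6, 2012, before the deadline.
Step 2: 26 days after September 6, 2012 (when first notice of loss is given) is October 2, 2012; September 12, 2012 is within that limit.
Step 3: the window is 7–39 days after October 12, 2012 (end of the 30-day comment period, which began when the property is made available on September 12, 2012), so October 19, 2012 through November 20, 2012; done October 22, 2012, which is between those dates.
Step 4: the window is 20–65 days after October 22, 2012 (when the examination under oath is completed), so November 11, 2012 through December 26, 2012; done October 29, 2012 — 13 days before the window opened.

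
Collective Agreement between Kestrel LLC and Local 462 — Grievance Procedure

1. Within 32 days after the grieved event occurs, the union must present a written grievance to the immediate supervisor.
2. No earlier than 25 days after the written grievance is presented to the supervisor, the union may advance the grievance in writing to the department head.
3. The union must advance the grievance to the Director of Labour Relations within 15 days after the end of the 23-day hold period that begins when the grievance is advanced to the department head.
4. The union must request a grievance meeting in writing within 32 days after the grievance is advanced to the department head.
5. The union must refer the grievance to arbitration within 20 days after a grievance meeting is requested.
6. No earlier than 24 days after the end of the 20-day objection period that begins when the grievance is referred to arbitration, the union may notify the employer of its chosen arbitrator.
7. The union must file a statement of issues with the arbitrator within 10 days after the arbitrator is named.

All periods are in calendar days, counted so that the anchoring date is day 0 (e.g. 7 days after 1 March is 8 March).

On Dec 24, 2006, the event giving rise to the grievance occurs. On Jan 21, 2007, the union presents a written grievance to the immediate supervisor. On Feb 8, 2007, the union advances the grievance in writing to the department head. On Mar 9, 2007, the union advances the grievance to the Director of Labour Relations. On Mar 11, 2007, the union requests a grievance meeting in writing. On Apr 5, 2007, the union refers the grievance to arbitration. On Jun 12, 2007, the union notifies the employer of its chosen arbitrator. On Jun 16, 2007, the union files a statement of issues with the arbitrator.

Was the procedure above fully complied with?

No

(1) due by Dec 24, 2006 + 32 days = Jan 25, 2007; done Jan 21, 2007 — timely.
(2) permitted from Jan 21, 2007 + 25 days = Feb 15, 2007 onward; Feb 8, 2007 is 7 days before the earliest permitted date.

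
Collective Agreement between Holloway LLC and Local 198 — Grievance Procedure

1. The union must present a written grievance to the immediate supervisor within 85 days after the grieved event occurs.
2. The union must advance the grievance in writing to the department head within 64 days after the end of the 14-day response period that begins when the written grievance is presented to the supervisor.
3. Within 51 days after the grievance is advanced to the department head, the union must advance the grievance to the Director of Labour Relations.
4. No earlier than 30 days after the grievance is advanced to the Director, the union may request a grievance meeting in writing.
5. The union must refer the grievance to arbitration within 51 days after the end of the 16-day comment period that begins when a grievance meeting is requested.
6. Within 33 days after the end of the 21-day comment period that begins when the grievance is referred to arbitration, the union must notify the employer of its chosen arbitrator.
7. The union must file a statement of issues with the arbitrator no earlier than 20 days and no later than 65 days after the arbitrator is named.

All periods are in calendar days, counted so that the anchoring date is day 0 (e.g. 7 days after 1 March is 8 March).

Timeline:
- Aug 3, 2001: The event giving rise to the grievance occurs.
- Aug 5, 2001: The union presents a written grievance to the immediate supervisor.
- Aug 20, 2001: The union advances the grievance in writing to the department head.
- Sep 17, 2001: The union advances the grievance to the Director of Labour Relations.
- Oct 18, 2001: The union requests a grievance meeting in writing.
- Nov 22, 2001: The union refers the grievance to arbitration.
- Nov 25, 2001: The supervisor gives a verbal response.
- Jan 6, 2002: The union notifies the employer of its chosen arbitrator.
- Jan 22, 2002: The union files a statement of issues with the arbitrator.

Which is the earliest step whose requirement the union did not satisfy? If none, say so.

Step 7

Step 1: 85 days after Aug 3, 2001 (when the grieved event occurs) is Oct 27, 2001; completed Aug 5, 2001, before the deadline.
Step 2: 64 days after Aug 19, 2001 (end of the 14-day response period, which began when the written grievance is presented to the supervisor on Aug 5, 2001) is Oct 22, 2001; Aug 20, 2001 is within that limit.
Step 3: 51 days after Aug 20, 2001 (when the grievance is advanced to the department head) is Oct 10, 2001; done Sep 17, 2001 — timely.
Step 4: the earliest permitted date is 30 days after Sep 17, 2001 (when the grievance is advanced to the Director), i.e. Oct 17, 2001; done Oct 18, 2001, after the minimum wait.
Step 5: 51 days after Nov 3, 2001 (end of the 16-day comment period, which began when a grievance meeting is requested on Oct 18, 2001) is Dec 24, 2001; done Nov 22, 2001 — timely.
Step 6: 33 days after Dec 13, 2001 (end of the 21-day comment period, which began when the grievance is referred to arbitration on Nov 22, 2001) is Jan 15, 2002; completed Jan 6, 2002, before the deadline.
Step 7: the window is 20–65 days after Jan 6, 2002 (when the arbitrator is named), so Jan 26, 2002 through Mar 12, 2002; done Jan 22, 2002 — 4 days before the window opened.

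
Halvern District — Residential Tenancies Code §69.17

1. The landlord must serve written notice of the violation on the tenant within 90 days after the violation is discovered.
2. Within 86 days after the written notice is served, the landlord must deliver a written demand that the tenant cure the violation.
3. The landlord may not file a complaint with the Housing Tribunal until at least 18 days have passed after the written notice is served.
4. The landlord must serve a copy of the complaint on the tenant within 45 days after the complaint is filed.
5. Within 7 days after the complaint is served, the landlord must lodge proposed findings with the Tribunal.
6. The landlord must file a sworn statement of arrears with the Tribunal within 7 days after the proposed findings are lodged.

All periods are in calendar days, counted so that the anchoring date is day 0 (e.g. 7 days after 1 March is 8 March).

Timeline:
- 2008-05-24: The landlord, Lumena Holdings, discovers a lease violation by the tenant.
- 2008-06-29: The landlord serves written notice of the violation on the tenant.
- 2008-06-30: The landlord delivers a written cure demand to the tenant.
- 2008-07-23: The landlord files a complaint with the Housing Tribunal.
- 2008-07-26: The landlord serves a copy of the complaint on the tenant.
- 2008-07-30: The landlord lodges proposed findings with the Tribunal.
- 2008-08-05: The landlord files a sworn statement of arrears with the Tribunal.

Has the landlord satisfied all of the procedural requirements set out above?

Yes

Step 1: 90 days after 2008-05-24 (when the violation is discovered) is 2008-08-22; completed 2008-06-29, before the deadline.
Step 2: 86 days after 2008-06-29 (when the written notice is served) is 2008-09-23; done 2008-06-30 — timely.
Step 3: the earliest permitted date is 18 days after 2008-06-29 (when the written notice is served), i.e. 2008-07-17; done 2008-07-23 — permitted.
Step 4: 45 days after 2008-07-23 (when the complaint is filed) is 2008-09-06; 2008-07-26 is within that limit.
Step 5: 7 days after 2008-07-26 (when the complaint is served) is 2008-08-02; done 2008-07-30 — timely.
Step 6: 7 days after 2008-07-30 (when the proposed findings are lodged) is 2008-08-06; done 2008-08-05 — timely.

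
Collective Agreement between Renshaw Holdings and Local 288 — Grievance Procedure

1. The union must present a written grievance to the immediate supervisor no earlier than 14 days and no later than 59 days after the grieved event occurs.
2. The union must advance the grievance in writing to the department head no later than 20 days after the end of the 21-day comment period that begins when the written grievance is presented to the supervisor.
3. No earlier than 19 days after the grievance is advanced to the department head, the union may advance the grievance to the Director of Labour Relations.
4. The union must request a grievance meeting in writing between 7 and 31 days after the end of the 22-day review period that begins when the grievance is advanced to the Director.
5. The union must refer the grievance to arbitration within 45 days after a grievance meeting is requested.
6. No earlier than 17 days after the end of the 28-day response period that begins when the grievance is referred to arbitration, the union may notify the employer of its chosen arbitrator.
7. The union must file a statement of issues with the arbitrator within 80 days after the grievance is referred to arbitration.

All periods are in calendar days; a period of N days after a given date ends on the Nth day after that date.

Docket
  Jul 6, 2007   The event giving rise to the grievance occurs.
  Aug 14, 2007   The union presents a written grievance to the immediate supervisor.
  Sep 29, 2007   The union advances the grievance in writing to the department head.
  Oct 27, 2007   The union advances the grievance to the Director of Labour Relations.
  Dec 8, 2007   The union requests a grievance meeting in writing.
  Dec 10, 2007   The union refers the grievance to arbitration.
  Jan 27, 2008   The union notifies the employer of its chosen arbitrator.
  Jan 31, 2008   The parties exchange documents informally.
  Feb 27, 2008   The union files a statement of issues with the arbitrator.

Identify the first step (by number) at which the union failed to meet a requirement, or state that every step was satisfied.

Step 2

(1) the permitted window runs from Jul 6, 2007 + 14 = Jul 20, 2007 to Jul 6, 2007 + 59 = Sep 3, 2007; Aug 14, 2007 falls inside that range.
(2) due by Sep 4, 2007 + 20 days = Sep 24, 2007; not done until Sep 29, 2007, 5 days after the deadline.
Later steps need not be reached.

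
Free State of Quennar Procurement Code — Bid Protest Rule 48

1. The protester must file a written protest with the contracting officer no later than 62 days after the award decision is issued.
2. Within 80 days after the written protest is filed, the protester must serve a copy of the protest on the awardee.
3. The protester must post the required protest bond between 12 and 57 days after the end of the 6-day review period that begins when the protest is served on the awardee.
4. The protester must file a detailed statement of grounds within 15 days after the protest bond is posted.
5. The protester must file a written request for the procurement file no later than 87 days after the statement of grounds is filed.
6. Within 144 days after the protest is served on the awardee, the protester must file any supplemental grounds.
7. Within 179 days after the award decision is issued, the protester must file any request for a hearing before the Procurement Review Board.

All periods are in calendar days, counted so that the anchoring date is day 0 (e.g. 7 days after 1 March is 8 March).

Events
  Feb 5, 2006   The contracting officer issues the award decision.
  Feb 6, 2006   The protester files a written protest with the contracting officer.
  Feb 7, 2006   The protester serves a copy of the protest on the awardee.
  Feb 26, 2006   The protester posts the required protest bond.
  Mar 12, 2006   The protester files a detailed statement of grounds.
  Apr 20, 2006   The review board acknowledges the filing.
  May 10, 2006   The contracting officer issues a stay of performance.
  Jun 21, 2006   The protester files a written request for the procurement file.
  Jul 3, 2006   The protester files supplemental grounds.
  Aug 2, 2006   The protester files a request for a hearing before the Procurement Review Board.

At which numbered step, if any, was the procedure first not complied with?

Step 5

Step 1 — counting 62 days from Feb 5, 2006 (when the award decision is issued) gives a deadline of Apr 8, 2006; completed Feb 6, 2006, before the deadline.
Step 2 — counting 80 days from Feb 6, 2006 (when the written protest is filed) gives a deadline of Apr 27, 2006; completed Feb 7, 2006, before the deadline.
Step 3 — 12 and 57 days from Feb 13, 2006 (end of the 6-day review period, which began when the protest is served on the awardee on Feb 7, 2006) are Feb 25, 2006 and Apr 11, 2006 respectively; done Feb 26, 2006 — within the window.
Step 4 — counting 15 days from Feb 26, 2006 (when the protest bond is posted) gives a deadline of Mar 13, 2006; completed Mar 12, 2006, before the deadline.
Step 5 — counting 87 days from Mar 12, 2006 (when the statement of grounds is filed) gives a deadline of Jun 7, 2006; Jun 21, 2006 misses that deadline by 14 days.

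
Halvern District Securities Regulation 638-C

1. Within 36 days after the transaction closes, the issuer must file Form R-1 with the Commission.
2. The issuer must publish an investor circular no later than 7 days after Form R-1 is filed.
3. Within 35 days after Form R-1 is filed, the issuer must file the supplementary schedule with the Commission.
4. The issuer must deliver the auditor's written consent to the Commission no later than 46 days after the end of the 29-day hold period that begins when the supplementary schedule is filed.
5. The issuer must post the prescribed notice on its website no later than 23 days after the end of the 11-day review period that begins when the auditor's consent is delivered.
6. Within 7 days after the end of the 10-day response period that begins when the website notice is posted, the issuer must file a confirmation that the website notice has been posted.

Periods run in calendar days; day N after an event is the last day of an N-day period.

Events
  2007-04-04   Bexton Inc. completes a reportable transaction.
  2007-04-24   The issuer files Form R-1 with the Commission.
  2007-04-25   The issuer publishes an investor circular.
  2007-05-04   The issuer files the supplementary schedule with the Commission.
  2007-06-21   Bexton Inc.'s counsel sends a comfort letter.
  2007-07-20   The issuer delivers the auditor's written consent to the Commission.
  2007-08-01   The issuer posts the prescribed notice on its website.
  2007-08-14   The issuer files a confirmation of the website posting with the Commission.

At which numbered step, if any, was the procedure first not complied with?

Step 1 — counting 36 days from 2007-04-04 (when the transaction closes) gives a deadline of 2007-05-10; done 2007-04-24 — timely.
Step 2 — counting 7 days from 2007-04-24 (when Form R-1 is filed) gives a deadline of 2007-05-01; 2007-04-25 is within that limit.
Step 3 — counting 35 days from 2007-04-24 (when Form R-1 is filed) gives a deadline of 2007-05-29; done 2007-05-04 — timely.
Step 4 — counting 46 days from 2007-06-02 (end of the 29-day hold period, which began when the supplementary schedule is filed on 2007-05-04) gives a deadline of 2007-07-18; not done until 2007-07-20, 2 days after the deadline.
That is the first point of non-compliance.

Step 4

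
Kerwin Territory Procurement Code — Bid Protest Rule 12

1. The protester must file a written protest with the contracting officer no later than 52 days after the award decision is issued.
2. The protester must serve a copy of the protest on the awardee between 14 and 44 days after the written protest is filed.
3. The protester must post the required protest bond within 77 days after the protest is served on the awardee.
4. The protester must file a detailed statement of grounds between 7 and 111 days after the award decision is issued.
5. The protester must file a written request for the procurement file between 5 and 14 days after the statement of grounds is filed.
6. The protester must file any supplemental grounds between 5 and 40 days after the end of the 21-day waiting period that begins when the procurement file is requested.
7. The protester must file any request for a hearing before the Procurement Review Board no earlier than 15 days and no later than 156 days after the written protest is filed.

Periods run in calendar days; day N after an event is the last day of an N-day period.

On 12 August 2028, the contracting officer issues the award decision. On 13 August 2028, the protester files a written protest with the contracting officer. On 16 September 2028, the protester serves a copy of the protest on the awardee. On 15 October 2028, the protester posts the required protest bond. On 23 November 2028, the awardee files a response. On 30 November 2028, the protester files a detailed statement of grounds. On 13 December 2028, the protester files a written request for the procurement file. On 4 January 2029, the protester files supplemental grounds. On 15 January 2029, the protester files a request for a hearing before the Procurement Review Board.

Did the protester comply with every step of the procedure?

No

(1) due by 12 August 2028 + 52 days = 3 October 2028; 13 August 2028 is within that limit.
(2) the permitted window runs from 13 August 2028 + 14 = 27 August 2028 to 13 August 2028 + 44 = 26 September 2028; done 16 September 2028 — within the window.
(3) due by 16 September 2028 + 77 days = 2 December 2028; completed 15 October 2028, before the deadline.
(4) the permitted window runs from 12 August 2028 + 7 = 19 August 2028 to 12 August 2028 + 111 = 1 December 2028; done 30 November 2028 — within the window.
(5) the permitted window runs from 30 November 2028 + 5 = 5 December 2028 to 30 November 2028 + 14 = 14 December 2028; 13 December 2028 falls inside that range.
(6) the permitted window runs from 3 January 2029 + 5 = 8 January 2029 to 3 January 2029 + 40 = 12 February 2029; 4 January 2029 is 4 days too early.
Later steps need not be reached.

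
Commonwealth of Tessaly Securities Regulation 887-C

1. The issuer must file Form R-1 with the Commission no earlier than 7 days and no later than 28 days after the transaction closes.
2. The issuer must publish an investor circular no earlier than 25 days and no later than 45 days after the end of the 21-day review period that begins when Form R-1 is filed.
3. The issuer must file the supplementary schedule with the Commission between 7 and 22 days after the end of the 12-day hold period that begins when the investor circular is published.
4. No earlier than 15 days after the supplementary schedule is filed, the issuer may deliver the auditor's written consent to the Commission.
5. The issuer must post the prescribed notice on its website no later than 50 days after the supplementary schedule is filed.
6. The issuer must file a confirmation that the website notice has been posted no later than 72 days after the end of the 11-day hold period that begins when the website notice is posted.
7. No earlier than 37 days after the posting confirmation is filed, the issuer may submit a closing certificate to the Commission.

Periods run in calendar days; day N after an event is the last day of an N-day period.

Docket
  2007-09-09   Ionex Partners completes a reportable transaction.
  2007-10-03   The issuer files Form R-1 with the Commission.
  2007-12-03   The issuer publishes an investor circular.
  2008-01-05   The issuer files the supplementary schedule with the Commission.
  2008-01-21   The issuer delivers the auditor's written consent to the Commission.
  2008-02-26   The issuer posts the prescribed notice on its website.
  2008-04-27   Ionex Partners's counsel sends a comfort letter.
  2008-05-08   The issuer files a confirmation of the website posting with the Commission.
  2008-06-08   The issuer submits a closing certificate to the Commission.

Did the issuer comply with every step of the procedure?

(1) the permitted window runs from 2007-09-09 + 7 = 2007-09-16 to 2007-09-09 + 28 = 2007-10-07; done 2007-10-03, which is between those dates.
(2) the permitted window runs from 2007-10-24 + 25 = 2007-11-18 to 2007-10-24 + 45 = 2007-12-08; 2007-12-03 falls inside that range.
(3) the permitted window runs from 2007-12-15 + 7 = 2007-12-22 to 2007-12-15 + 22 = 2008-01-06; 2008-01-05 falls inside that range.
(4) permitted from 2008-01-05 + 15 days = 2008-01-20 onward; done 2008-01-21 — permitted.
(5) due by 2008-01-05 + 50 days = 2008-02-24; 2008-02-26 misses that deadline by 2 days.
That is the first point of non-compliance.

No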